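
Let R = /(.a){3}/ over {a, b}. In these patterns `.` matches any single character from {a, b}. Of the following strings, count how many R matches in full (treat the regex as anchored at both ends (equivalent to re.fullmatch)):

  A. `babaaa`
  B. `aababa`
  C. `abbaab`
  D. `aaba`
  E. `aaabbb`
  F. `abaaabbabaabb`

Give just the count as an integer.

A. `babaaa` → match
B. `aababa` → match
C. `abbaab` → no match — must end with `a`
D. `aaba` → no match
E. `aaabbb` → no match — must end with `a`
F → no match — must end with `a`
Total matched: 2

2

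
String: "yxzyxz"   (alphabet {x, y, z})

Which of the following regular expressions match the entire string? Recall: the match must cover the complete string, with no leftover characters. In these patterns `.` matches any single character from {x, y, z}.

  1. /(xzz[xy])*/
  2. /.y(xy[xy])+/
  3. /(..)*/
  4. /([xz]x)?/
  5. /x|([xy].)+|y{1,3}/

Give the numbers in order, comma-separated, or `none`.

1 → no match
2 → no match
3 → match
4 → no match
5 → no match

3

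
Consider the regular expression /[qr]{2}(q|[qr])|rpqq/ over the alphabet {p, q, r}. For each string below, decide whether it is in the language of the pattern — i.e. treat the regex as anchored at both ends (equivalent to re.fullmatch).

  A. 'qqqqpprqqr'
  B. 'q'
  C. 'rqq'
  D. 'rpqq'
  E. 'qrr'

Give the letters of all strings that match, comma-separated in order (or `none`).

A → no match
B → no match
C → match
D → match
E → match

C, D, E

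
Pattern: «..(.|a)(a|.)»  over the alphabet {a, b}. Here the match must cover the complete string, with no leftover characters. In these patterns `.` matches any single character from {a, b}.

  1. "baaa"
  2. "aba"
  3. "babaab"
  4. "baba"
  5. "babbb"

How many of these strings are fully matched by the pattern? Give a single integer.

1 → match
2 → no match
3 → no match
4 → match
5 → no match
Total matched: 2

2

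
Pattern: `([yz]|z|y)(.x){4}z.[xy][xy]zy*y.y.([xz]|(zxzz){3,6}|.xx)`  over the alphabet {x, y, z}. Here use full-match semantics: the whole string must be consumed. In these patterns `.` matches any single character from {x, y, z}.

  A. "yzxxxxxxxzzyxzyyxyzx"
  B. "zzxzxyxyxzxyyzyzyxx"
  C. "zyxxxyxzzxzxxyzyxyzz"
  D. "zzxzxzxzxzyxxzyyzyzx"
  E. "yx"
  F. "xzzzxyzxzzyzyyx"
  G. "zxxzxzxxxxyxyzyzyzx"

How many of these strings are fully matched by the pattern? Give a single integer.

A → match
B → match
C → no match
D → match
E. "yx" → no match
F → no match
G → no match
Total matched: 3

3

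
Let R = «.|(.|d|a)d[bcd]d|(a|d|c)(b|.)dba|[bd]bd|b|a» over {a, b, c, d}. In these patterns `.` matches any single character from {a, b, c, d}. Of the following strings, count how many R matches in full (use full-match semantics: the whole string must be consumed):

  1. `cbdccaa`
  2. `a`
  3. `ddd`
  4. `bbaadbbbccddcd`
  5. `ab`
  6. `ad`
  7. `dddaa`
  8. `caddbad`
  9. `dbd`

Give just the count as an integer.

1 → no match
2 → match
3 → no match
4 → no match
5 → no match
6 → no match
7 → no match
8 → no match
9 → match
Total matched: 2

2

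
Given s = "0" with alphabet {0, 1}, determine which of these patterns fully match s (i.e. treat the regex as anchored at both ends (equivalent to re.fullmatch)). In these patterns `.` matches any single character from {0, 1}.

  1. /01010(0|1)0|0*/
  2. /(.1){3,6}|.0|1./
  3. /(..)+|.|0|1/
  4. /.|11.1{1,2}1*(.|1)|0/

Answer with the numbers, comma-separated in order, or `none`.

1, 3, 4

1 → match
2 → no match
3 → match
4 → match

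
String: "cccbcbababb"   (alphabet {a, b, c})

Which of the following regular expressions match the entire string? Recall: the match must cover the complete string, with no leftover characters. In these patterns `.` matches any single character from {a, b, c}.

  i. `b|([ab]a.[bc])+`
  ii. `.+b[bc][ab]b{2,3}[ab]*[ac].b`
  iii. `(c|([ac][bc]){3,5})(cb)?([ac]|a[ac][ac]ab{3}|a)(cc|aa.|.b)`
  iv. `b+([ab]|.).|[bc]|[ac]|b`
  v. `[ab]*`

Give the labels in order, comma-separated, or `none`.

iii

i → no match
ii → no match
iii → match
iv → no match
v → no match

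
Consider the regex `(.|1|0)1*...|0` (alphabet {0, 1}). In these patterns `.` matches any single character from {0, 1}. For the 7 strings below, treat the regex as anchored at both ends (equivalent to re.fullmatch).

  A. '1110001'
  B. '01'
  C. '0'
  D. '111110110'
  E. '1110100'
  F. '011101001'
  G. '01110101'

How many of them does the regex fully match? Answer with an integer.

1

A → no match
B → no match
C → match
D → no match
E → no match
F → no match
G → no match
Total matched: 1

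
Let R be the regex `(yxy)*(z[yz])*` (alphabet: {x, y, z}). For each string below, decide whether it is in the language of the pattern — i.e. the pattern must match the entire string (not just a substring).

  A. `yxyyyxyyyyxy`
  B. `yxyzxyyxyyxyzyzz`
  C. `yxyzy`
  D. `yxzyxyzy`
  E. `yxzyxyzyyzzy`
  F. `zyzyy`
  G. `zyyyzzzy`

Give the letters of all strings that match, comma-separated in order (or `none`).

C

A → no match
B → no match
C → match
D → no match
E → no match
F → no match
G → no match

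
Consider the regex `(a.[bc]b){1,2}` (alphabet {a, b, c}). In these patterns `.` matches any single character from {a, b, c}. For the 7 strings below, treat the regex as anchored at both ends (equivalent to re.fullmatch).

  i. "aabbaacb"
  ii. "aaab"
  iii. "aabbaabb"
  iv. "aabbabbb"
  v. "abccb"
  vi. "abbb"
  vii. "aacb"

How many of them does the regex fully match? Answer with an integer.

5

i → match
ii → no match
iii → match
iv → match
v → no match
vi → match
vii → match
Total matched: 5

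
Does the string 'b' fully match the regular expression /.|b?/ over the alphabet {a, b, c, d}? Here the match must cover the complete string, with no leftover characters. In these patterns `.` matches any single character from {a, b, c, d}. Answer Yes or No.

Yes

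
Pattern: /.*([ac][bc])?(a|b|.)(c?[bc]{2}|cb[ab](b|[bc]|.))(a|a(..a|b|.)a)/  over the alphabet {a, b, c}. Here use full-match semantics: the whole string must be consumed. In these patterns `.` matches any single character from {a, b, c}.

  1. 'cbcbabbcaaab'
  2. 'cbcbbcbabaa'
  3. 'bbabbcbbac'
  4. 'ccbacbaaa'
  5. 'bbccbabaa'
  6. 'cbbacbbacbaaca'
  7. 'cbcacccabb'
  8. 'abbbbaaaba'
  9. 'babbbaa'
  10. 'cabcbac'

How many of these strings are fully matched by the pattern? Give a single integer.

1. 'cbcbabbcaaab' → no match — must end with 'a'
2. 'cbcbbcbabaa' → no match
3. 'bbabbcbbac' → no match — must end with 'a'
4. 'ccbacbaaa' → match
5. 'bbccbabaa' → no match
6 → no match
7. 'cbcacccabb' → no match — must end with 'a'
8. 'abbbbaaaba' → no match
9. 'babbbaa' → no match
10. 'cabcbac' → no match — must end with 'a'
Total matched: 1

1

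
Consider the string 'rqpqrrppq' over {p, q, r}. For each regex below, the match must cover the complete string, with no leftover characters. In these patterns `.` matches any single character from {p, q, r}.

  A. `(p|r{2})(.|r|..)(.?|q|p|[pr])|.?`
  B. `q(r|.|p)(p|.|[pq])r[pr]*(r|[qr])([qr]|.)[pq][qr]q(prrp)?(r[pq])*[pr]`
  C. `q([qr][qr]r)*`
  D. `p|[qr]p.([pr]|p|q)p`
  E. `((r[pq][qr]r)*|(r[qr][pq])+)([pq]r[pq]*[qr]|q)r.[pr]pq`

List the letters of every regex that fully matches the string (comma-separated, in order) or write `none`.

E

A → no match
B → no match — must start with 'q'
C → no match — must start with 'q'
D → no match — must end with 'p'
E → match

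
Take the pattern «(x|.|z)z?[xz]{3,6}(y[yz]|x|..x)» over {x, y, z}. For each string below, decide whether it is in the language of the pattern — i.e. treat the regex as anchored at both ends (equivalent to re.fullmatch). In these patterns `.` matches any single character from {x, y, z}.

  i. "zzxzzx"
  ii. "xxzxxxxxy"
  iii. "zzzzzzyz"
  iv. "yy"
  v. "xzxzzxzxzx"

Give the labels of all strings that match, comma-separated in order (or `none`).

i → match
ii → no match
iii → match
iv → no match
v → match

i, iii, v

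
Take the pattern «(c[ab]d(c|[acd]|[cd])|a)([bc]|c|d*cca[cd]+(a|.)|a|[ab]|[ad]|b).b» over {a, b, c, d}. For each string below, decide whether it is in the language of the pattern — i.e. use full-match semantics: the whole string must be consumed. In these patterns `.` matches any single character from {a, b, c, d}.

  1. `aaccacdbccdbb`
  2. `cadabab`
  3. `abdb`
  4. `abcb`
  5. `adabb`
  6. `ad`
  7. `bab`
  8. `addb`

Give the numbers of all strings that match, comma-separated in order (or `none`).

2, 3, 4, 8

1 → no match
2 → match
3 → match
4 → match
5 → no match
6 → no match — must end with `b`
7 → no match
8 → match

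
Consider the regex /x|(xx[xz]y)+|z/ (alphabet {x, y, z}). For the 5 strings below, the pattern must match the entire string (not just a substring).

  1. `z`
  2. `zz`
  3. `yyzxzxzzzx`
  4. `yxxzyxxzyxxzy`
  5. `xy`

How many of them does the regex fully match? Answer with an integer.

1. `z` → match
2. `zz` → no match
3. `yyzxzxzzzx` → no match
4 → no match
5. `xy` → no match
Total matched: 1

1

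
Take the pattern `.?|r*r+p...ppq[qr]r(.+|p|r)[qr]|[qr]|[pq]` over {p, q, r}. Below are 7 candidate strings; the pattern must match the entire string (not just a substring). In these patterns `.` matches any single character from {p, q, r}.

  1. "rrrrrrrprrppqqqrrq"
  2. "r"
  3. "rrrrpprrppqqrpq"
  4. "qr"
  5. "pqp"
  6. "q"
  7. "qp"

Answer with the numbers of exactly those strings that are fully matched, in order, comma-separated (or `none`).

2, 3, 6

1 → no match
2 → match
3 → match
4 → no match
5 → no match
6 → match
7 → no match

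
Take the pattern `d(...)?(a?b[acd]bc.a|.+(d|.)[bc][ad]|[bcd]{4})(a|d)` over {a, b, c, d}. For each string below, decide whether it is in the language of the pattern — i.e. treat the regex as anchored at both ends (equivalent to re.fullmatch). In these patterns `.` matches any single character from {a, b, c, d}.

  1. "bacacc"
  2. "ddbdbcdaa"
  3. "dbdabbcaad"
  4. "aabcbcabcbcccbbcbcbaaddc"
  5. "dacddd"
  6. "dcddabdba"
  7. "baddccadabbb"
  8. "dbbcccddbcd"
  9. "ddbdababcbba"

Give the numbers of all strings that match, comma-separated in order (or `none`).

1 → no match — must start with "d"
2 → no match
3 → no match
4 → no match — must start with "d"
5 → no match
6 → no match
7 → no match — must start with "d"
8 → no match
9 → no match

none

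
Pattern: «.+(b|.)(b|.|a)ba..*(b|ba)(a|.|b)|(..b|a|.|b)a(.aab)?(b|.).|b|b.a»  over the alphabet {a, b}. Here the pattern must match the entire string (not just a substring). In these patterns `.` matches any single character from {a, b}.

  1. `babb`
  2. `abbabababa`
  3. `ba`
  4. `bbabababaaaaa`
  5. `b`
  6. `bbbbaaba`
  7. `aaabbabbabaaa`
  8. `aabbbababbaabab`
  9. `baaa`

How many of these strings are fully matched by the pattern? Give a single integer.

1. `babb` → match
2. `abbabababa` → match
3. `ba` → no match
4 → no match
5. `b` → match
6. `bbbbaaba` → match
7 → no match
8 → match
9. `baaa` → match
Total matched: 6

6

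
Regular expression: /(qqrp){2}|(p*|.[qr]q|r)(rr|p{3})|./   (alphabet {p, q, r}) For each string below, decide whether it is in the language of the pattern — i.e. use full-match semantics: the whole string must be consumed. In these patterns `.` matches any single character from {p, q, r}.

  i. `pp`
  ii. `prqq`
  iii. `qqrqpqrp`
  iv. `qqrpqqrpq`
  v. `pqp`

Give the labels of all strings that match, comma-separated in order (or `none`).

none

i. `pp` → no match
ii. `prqq` → no match
iii. `qqrqpqrp` → no match
iv. `qqrpqqrpq` → no match
v. `pqp` → no match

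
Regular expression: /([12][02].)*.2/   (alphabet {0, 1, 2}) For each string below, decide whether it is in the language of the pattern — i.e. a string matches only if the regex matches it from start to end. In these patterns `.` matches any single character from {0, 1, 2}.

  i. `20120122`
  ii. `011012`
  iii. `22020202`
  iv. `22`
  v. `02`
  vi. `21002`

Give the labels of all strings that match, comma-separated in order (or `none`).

i, iii, iv, v

i. `20120122` → match
ii. `011012` → no match
iii. `22020202` → match
iv. `22` → match
v. `02` → match
vi. `21002` → no match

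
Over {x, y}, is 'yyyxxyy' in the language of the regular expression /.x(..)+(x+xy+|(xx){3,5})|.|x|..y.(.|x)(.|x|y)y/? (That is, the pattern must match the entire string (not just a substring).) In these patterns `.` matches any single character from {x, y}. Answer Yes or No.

Yes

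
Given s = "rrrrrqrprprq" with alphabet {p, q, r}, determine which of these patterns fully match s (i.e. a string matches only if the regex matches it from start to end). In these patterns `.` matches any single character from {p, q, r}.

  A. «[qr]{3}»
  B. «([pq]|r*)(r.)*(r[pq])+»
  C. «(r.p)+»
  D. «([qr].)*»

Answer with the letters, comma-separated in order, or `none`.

A → no match
B → match
C → no match — must end with "p"
D → match

B, D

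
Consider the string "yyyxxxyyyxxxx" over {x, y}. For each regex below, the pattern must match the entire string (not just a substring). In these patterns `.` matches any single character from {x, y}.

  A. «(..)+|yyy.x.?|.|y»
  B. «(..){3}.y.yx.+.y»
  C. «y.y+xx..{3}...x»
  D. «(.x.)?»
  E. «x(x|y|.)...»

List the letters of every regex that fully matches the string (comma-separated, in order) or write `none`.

A → no match
B → no match — must end with "y"
C → match
D → no match
E → no match — must start with "x"

C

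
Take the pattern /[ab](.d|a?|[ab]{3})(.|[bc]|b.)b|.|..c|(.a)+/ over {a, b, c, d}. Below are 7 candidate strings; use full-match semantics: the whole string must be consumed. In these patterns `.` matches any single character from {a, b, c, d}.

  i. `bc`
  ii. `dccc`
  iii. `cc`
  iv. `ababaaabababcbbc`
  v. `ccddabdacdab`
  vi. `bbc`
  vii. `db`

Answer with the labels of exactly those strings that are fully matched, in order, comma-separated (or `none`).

i → no match
ii → no match
iii → no match
iv → no match
v → no match
vi → match
vii → no match

vi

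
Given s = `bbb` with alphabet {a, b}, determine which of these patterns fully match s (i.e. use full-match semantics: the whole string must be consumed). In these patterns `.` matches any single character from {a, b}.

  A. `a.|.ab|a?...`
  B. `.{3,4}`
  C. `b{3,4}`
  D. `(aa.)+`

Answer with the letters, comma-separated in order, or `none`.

A → match
B → match
C → match
D → no match — must start with `aa`

A, B, C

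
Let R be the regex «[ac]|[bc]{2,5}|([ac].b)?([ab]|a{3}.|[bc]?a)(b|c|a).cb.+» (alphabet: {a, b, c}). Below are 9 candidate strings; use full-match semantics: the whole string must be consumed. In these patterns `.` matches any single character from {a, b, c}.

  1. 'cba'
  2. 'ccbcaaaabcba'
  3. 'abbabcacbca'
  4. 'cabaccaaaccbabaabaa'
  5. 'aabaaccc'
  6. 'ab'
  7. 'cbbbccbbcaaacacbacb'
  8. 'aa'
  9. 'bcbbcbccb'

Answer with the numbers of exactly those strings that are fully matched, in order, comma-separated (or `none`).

none

1 → no match
2 → no match
3 → no match
4 → no match
5 → no match
6 → no match
7 → no match
8 → no match
9 → no match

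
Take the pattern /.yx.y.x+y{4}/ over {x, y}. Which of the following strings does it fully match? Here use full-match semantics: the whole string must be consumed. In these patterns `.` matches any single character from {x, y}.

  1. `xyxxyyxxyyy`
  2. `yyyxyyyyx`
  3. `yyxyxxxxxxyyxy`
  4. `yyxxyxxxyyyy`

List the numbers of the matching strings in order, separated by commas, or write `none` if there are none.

1 → no match
2 → no match — must end with `y`
3 → no match
4 → match

4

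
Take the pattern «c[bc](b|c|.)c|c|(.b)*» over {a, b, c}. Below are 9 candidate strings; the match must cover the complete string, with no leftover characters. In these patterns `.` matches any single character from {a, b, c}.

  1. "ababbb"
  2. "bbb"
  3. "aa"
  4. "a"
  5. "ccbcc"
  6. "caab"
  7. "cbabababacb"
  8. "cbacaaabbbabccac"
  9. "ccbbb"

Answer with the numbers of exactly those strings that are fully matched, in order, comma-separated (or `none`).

1

1. "ababbb" → match
2. "bbb" → no match
3. "aa" → no match
4. "a" → no match
5. "ccbcc" → no match
6. "caab" → no match
7. "cbabababacb" → no match
8 → no match
9. "ccbbb" → no match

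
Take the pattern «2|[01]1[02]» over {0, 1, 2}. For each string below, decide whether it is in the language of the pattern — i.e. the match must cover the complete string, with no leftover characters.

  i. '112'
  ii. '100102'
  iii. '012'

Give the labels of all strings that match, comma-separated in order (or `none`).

i → match
ii → no match
iii → match

i, iii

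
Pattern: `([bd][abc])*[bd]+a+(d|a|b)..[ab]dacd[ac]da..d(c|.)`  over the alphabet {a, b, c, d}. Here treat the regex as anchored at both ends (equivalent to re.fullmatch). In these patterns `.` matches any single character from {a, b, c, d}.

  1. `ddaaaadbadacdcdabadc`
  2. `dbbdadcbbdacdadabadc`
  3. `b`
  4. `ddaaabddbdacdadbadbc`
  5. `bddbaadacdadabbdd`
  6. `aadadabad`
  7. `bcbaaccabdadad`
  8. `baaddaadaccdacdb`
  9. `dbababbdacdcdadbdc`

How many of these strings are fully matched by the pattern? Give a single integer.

3

1 → match
2 → match
3 → no match
4 → no match
5 → no match
6 → no match
7 → no match
8 → no match
9 → match
Total matched: 3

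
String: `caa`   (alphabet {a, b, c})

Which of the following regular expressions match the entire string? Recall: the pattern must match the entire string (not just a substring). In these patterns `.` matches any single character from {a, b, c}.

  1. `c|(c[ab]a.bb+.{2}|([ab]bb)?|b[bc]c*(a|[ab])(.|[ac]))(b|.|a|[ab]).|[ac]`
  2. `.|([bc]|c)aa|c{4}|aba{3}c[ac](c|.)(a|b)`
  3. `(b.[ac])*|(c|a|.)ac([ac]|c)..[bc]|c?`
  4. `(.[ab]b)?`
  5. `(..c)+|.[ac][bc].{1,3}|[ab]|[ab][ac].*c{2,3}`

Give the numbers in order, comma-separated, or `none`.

2

1 → no match
2 → match
3 → no match
4 → no match
5 → no match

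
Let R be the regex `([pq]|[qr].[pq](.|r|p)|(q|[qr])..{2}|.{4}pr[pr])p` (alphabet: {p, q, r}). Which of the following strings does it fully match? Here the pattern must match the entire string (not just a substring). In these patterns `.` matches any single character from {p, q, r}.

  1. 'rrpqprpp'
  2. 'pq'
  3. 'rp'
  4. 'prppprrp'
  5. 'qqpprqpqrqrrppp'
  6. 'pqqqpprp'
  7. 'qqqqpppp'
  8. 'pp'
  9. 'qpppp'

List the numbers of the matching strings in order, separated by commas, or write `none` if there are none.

1 → match
2 → no match — must end with 'p'
3 → no match
4 → match
5 → no match
6 → no match
7 → no match
8 → match
9 → match

1, 4, 8, 9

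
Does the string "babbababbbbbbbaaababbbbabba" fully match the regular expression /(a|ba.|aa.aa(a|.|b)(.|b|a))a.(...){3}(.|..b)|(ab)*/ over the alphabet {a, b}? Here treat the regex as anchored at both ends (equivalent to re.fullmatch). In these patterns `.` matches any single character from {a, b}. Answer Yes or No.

No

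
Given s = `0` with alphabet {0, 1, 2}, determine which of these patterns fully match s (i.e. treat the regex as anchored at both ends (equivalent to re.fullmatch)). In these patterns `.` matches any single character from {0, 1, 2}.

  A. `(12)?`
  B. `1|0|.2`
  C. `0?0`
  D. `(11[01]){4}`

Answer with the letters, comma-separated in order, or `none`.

B, C

A → no match
B → match
C → match
D → no match — must start with `11`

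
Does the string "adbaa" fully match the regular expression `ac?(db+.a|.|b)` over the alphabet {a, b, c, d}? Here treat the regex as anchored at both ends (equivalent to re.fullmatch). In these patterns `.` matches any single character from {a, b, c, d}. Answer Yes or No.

Yes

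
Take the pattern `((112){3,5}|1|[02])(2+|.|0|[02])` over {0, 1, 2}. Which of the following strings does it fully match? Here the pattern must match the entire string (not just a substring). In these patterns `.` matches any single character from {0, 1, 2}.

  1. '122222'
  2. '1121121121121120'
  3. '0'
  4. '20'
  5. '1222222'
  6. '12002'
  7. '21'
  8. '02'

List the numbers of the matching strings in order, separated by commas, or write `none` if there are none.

1 → match
2 → match
3 → no match
4 → match
5 → match
6 → no match
7 → match
8 → match

1, 2, 4, 5, 7, 8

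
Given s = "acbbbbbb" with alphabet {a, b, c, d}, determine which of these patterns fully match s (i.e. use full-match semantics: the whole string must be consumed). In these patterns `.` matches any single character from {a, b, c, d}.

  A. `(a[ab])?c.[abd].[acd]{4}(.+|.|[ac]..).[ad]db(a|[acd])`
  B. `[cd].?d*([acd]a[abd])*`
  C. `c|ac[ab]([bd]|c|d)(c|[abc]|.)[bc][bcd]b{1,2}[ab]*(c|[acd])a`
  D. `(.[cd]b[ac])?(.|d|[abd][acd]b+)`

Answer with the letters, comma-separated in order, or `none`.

A → no match
B → no match
C → no match
D → match

D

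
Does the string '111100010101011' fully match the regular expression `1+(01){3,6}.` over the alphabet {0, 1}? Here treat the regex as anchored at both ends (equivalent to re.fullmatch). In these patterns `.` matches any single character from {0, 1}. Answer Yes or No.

No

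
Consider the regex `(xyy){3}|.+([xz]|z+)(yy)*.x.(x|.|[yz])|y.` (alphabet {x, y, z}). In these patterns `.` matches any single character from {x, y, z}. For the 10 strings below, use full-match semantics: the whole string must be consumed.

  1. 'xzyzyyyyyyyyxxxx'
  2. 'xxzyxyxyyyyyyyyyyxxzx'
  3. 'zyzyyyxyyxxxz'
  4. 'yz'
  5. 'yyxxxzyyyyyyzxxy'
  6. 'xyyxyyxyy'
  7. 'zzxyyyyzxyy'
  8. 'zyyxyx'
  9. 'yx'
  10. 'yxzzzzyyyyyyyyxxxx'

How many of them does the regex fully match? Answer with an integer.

1 → match
2 → match
3 → match
4. 'yz' → match
5 → match
6. 'xyyxyyxyy' → match
7. 'zzxyyyyzxyy' → match
8. 'zyyxyx' → no match
9. 'yx' → match
10 → match
Total matched: 9

9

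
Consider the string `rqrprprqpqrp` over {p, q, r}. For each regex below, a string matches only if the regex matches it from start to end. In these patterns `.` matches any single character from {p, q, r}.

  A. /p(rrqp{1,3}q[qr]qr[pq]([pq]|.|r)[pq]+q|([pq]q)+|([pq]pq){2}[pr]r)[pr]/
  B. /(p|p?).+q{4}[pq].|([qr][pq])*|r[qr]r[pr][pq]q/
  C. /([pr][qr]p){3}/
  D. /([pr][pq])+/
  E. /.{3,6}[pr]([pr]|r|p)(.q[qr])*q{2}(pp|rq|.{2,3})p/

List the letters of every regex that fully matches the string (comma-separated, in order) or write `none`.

D

A → no match — must start with `p`
B → no match
C → no match
D → match
E → no match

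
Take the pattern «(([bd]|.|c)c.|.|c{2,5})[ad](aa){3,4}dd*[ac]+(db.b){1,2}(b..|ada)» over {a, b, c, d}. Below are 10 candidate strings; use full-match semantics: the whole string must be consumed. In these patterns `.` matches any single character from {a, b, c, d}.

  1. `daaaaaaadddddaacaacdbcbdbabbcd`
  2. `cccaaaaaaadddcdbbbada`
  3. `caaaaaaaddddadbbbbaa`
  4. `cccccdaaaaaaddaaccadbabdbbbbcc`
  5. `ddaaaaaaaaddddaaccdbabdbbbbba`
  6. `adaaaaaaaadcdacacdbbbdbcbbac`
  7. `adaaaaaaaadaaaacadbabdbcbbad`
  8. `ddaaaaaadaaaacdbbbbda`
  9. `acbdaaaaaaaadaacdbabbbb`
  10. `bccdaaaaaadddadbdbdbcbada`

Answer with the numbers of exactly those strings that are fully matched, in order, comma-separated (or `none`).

1, 2, 3, 4, 5, 7, 8, 9, 10

1 → match
2 → match
3 → match
4 → match
5 → match
6 → no match
7 → match
8 → match
9 → match
10 → match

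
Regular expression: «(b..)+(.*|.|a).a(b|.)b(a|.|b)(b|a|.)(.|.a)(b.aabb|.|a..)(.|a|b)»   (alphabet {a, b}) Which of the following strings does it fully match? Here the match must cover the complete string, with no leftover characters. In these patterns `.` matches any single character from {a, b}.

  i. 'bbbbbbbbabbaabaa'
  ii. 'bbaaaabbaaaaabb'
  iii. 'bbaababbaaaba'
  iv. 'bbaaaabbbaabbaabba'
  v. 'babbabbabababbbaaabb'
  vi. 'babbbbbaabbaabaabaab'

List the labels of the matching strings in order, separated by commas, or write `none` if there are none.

i, ii, iii, iv, v, vi

i → match
ii → match
iii → match
iv → match
v → match
vi → match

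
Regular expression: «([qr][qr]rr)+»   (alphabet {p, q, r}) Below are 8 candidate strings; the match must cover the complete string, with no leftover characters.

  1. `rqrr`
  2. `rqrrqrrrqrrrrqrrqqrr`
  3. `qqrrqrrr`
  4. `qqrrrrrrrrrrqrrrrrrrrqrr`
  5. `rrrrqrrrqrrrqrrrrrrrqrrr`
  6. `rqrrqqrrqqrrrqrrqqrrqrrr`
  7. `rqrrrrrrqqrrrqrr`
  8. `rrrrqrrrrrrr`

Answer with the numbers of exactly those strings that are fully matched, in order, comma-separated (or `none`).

1, 2, 3, 4, 5, 6, 7, 8

1 → match
2 → match
3 → match
4 → match
5 → match
6 → match
7 → match
8 → match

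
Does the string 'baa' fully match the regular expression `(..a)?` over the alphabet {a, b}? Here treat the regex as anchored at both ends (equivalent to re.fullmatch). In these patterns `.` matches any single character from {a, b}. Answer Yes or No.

Yes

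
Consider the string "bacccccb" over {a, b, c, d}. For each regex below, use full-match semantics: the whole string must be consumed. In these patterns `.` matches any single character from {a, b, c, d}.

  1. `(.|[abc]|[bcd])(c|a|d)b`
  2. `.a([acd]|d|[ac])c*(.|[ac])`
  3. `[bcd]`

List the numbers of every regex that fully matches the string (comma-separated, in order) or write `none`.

2

1 → no match
2 → match
3 → no match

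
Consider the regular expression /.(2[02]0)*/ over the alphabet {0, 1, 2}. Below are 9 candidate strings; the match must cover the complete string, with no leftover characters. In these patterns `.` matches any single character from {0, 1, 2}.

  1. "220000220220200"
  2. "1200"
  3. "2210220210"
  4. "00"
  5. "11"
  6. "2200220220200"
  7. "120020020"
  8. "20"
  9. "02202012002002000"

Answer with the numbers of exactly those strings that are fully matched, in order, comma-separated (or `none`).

2, 6

1 → no match
2 → match
3 → no match
4 → no match
5 → no match
6 → match
7 → no match
8 → no match
9 → no match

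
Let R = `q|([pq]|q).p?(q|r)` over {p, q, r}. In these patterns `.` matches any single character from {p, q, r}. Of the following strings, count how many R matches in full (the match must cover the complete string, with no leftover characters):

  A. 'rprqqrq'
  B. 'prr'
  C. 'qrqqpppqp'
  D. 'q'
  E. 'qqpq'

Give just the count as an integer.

A → no match
B → match
C → no match
D → match
E → match
Total matched: 3

3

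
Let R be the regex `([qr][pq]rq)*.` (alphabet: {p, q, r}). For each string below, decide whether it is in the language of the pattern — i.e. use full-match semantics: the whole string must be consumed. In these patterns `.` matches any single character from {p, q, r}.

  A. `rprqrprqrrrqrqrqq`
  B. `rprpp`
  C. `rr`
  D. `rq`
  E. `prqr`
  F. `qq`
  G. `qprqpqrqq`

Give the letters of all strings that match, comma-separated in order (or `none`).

none

A → no match
B → no match
C → no match
D → no match
E → no match
F → no match
G → no match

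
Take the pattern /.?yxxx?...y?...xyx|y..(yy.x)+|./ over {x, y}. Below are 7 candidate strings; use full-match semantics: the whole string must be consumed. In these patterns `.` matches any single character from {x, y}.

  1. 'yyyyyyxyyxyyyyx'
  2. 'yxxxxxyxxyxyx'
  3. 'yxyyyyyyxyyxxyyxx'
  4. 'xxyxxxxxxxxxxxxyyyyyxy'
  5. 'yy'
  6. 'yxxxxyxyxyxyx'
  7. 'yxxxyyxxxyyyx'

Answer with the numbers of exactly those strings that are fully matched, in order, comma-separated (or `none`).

1 → no match
2 → match
3 → no match
4 → no match
5. 'yy' → no match
6 → match
7 → no match

2, 6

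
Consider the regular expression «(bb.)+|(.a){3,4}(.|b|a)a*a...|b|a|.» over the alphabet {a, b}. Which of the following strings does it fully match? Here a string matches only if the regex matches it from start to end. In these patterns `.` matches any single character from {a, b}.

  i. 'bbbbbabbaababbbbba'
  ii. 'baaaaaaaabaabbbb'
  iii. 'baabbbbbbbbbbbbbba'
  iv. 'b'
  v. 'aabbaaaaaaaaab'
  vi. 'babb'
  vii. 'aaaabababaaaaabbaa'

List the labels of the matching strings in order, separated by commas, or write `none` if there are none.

iv

i → no match
ii → no match
iii → no match
iv → match
v → no match
vi → no match
vii → no match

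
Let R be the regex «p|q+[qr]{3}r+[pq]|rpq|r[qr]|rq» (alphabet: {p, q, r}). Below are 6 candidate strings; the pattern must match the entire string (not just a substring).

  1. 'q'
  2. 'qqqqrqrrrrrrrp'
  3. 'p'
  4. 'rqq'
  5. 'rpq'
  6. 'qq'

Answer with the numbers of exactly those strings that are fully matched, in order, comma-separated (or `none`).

2, 3, 5

1. 'q' → no match
2 → match
3. 'p' → match
4. 'rqq' → no match
5. 'rpq' → match
6. 'qq' → no match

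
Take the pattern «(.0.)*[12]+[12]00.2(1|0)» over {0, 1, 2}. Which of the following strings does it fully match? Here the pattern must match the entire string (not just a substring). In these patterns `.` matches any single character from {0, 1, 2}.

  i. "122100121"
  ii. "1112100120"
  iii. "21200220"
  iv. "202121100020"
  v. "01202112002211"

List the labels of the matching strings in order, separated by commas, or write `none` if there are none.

i. "122100121" → match
ii. "1112100120" → match
iii. "21200220" → match
iv. "202121100020" → match
v → no match

i, ii, iii, iv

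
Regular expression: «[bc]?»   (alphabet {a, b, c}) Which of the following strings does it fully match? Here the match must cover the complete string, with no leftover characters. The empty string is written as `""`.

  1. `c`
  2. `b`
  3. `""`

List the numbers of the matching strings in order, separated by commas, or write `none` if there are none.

1, 2, 3

1 → match
2 → match
3 → match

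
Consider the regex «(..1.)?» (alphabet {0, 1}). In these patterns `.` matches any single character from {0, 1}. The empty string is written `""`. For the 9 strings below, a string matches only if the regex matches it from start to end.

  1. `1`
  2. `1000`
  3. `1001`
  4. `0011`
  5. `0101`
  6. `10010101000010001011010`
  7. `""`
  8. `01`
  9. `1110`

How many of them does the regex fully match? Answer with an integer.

3

1 → no match
2 → no match
3 → no match
4 → match
5 → no match
6 → no match
7 → match
8 → no match
9 → match
Total matched: 3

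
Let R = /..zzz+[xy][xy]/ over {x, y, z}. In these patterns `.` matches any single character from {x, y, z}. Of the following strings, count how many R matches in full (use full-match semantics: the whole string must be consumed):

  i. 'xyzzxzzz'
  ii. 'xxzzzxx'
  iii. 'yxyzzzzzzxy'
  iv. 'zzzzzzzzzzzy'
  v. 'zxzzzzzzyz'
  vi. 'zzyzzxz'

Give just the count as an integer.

1

i. 'xyzzxzzz' → no match
ii. 'xxzzzxx' → match
iii. 'yxyzzzzzzxy' → no match
iv. 'zzzzzzzzzzzy' → no match
v. 'zxzzzzzzyz' → no match
vi. 'zzyzzxz' → no match
Total matched: 1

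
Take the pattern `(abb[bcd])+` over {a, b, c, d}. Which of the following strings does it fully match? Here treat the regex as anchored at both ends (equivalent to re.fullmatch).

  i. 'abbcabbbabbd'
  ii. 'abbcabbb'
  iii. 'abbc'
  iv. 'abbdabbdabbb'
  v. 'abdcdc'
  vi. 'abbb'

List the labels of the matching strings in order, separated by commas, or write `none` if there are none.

i → match
ii → match
iii → match
iv → match
v → no match — must start with 'abb'
vi → match

i, ii, iii, iv, vi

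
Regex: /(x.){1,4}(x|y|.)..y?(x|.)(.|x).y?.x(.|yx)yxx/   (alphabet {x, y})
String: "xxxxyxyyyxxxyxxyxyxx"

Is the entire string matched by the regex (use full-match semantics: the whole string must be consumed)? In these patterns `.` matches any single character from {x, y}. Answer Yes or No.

No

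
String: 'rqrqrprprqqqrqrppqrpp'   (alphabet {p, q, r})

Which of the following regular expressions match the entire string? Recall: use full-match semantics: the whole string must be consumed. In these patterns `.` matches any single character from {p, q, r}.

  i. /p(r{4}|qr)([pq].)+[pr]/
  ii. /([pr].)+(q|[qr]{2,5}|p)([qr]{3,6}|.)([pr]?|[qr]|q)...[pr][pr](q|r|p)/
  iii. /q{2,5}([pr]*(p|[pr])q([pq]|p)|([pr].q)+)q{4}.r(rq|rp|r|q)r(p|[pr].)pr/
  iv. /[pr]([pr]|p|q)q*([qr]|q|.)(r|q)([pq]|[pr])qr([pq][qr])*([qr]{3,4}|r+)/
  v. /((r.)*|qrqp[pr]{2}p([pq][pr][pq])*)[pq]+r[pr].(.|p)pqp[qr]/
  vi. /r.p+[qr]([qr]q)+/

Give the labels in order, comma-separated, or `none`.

i → no match — must start with 'p'
ii → match
iii → no match — must start with 'q'
iv → no match
v → no match
vi → no match — must end with 'q'

ii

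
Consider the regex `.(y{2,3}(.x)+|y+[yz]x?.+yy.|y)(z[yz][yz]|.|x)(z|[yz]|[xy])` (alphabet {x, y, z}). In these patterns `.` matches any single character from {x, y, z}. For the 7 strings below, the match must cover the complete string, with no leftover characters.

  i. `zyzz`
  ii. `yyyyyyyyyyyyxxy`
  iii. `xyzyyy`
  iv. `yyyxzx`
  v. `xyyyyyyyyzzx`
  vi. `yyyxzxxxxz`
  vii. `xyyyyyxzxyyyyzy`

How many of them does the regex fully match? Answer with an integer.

i → match
ii → match
iii → match
iv → no match
v → match
vi → no match
vii → match
Total matched: 5

5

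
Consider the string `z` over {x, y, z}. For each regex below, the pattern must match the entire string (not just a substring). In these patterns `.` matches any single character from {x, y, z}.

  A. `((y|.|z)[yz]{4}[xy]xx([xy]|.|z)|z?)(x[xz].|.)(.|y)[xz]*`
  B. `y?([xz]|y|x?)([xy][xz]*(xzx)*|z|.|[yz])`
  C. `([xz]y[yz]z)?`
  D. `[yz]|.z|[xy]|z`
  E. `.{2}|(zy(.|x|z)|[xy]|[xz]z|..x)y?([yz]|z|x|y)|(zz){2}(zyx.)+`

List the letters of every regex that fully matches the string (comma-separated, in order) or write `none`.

B, D

A → no match
B → match
C → no match
D → match
E → no match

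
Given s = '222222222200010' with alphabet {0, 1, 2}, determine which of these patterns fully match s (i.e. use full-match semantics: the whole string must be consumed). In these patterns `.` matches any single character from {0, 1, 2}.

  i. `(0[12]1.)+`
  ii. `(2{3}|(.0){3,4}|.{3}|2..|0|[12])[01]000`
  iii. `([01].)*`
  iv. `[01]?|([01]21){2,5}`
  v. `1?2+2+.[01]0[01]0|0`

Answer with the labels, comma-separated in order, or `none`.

v

i → no match — must start with '0'
ii → no match — must end with '000'
iii → no match
iv → no match
v → match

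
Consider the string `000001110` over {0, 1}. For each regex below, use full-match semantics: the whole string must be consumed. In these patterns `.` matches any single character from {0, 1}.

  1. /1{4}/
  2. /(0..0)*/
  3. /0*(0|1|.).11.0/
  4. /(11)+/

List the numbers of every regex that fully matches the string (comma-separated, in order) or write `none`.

3

1 → no match — must start with `1`
2 → no match
3 → match
4 → no match — must start with `11`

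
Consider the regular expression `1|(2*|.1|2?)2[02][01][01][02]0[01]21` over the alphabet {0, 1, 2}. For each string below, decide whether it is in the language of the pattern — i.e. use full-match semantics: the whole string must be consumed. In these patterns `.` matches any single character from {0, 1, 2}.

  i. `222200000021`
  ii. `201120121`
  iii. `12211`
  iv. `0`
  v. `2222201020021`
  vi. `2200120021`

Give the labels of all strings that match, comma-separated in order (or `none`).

i, ii, v, vi

i. `222200000021` → match
ii. `201120121` → match
iii. `12211` → no match
iv. `0` → no match
v → match
vi. `2200120021` → match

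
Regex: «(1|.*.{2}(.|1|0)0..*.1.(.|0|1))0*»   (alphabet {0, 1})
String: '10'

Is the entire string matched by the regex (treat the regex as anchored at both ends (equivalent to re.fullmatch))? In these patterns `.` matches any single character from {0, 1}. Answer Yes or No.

Yes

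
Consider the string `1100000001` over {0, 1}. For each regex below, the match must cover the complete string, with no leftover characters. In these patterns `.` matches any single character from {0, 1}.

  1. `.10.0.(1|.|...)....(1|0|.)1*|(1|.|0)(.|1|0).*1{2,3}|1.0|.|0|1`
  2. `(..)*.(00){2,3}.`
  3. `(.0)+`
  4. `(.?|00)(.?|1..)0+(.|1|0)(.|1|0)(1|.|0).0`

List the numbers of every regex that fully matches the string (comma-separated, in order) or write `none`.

1 → no match
2 → match
3 → no match — must end with `0`
4 → no match — must end with `0`

2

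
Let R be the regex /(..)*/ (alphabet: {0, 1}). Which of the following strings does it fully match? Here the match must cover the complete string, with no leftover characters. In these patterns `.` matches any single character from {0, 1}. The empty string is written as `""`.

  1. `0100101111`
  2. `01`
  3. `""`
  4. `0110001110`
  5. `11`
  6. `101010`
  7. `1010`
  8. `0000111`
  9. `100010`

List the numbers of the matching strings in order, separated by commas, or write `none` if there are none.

1, 2, 3, 4, 5, 6, 7, 9

1 → match
2 → match
3 → match
4 → match
5 → match
6 → match
7 → match
8 → no match
9 → match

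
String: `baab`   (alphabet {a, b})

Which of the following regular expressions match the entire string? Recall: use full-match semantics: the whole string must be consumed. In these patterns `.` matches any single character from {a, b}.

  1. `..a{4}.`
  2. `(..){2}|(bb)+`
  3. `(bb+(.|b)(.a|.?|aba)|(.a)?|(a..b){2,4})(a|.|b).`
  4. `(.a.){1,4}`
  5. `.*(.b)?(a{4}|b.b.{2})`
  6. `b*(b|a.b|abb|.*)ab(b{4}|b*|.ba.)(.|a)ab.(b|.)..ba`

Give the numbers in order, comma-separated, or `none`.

2, 3

1 → no match
2 → match
3 → match
4 → no match
5 → no match
6 → no match — must end with `ba`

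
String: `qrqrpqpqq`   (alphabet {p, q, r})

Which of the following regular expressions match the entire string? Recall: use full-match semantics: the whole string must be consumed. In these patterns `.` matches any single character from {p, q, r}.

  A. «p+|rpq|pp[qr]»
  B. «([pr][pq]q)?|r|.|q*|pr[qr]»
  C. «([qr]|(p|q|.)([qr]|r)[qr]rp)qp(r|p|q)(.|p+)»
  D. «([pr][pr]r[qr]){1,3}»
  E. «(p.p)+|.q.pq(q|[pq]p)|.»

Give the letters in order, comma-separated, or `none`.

A → no match
B → no match
C → match
D → no match
E → no match

C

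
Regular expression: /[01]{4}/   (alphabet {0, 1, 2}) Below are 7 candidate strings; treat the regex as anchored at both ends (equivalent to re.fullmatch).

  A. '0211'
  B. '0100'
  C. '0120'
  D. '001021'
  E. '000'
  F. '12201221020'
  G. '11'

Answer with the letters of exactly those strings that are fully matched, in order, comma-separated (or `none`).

A. '0211' → no match
B. '0100' → match
C. '0120' → no match
D. '001021' → no match
E. '000' → no match
F. '12201221020' → no match
G. '11' → no match

B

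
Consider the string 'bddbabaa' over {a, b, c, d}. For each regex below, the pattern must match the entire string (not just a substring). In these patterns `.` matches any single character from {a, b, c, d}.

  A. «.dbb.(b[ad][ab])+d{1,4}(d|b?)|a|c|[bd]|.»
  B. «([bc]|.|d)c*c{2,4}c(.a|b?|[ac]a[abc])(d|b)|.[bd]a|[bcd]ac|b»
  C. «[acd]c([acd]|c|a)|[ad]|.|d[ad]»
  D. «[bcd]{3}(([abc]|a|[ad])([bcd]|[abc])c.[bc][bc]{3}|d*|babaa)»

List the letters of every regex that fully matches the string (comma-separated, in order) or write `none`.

D

A → no match
B → no match
C → no match
D → match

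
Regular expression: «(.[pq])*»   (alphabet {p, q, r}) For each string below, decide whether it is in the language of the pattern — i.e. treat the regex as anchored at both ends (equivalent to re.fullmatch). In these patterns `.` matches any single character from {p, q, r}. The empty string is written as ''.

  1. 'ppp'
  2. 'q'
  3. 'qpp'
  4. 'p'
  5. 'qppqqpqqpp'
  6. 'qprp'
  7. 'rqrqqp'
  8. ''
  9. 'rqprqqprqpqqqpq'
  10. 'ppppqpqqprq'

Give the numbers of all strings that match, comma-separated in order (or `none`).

5, 6, 7, 8

1 → no match
2 → no match
3 → no match
4 → no match
5 → match
6 → match
7 → match
8 → match
9 → no match
10 → no match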